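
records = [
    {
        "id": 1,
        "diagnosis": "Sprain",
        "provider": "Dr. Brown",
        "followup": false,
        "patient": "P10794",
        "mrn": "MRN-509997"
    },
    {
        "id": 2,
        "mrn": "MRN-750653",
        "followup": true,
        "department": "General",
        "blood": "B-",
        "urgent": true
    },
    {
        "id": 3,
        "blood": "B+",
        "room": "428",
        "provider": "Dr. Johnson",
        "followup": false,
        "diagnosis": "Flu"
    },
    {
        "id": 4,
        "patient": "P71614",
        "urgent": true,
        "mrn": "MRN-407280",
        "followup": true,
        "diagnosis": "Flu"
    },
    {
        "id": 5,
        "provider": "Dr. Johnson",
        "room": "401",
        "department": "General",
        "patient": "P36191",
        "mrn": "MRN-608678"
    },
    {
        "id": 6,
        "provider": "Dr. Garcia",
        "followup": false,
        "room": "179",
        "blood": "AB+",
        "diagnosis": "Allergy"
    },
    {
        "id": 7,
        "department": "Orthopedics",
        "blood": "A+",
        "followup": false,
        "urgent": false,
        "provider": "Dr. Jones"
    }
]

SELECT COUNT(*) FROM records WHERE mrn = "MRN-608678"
1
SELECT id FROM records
[1, 2, 3, 4, 5, 6, 7]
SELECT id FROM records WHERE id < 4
[1, 2, 3]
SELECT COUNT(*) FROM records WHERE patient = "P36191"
1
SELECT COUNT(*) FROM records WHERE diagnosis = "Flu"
2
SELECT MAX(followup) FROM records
True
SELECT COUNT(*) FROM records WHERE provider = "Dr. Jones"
1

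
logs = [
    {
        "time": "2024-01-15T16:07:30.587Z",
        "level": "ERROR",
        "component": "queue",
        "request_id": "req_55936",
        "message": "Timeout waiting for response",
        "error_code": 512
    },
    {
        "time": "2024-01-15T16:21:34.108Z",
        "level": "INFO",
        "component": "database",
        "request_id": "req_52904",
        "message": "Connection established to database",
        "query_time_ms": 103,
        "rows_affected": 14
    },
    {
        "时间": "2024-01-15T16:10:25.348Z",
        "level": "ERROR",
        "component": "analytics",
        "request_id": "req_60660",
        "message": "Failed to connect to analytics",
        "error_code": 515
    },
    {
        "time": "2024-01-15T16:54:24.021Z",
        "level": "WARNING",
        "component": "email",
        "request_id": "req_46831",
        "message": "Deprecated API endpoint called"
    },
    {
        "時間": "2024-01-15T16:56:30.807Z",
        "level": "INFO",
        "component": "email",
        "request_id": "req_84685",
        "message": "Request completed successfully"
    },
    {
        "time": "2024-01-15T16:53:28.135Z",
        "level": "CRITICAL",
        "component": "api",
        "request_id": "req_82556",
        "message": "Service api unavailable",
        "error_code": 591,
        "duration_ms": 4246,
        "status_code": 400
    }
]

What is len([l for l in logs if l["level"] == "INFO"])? 2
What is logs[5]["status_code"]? 400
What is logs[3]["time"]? "2024-01-15T16:54:24.021Z"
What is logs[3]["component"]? "email"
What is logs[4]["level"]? "INFO"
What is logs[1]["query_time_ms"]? 103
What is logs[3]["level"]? "WARNING"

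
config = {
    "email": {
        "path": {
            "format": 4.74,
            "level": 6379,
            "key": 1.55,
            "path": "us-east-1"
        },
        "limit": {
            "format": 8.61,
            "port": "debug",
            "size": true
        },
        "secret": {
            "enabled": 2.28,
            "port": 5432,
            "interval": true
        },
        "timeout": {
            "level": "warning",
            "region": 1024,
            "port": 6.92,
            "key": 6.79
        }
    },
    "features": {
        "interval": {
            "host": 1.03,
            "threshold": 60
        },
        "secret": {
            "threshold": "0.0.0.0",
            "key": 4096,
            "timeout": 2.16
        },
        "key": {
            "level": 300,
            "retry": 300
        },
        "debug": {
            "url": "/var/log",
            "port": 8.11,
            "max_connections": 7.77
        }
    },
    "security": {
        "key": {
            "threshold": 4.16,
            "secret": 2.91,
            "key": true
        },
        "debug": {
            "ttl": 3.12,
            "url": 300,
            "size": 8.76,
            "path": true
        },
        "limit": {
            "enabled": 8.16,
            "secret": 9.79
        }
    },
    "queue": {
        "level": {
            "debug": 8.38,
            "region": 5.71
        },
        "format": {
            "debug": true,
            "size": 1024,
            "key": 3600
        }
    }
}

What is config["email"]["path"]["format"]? 4.74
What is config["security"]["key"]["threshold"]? 4.16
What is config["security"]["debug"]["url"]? 300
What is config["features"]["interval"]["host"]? 1.03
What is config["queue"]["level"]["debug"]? 8.38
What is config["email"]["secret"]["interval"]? True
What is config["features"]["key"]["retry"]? 300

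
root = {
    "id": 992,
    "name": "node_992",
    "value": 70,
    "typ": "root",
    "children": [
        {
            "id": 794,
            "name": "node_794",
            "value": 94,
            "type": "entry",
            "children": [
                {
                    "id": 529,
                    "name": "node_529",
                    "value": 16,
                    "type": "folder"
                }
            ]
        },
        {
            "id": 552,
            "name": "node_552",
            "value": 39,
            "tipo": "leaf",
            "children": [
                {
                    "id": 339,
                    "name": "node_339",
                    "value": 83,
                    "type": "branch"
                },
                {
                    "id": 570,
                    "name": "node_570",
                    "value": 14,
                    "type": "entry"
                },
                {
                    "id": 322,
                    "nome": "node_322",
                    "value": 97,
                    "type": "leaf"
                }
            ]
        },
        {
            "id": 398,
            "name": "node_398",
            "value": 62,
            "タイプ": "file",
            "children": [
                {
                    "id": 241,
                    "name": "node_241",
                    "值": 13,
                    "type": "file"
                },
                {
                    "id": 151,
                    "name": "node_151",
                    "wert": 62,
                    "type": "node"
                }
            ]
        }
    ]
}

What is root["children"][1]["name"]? "node_552"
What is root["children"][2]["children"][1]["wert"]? 62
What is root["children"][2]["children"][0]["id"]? 241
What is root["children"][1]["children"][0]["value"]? 83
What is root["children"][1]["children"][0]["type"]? "branch"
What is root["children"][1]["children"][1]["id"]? 570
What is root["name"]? "node_992"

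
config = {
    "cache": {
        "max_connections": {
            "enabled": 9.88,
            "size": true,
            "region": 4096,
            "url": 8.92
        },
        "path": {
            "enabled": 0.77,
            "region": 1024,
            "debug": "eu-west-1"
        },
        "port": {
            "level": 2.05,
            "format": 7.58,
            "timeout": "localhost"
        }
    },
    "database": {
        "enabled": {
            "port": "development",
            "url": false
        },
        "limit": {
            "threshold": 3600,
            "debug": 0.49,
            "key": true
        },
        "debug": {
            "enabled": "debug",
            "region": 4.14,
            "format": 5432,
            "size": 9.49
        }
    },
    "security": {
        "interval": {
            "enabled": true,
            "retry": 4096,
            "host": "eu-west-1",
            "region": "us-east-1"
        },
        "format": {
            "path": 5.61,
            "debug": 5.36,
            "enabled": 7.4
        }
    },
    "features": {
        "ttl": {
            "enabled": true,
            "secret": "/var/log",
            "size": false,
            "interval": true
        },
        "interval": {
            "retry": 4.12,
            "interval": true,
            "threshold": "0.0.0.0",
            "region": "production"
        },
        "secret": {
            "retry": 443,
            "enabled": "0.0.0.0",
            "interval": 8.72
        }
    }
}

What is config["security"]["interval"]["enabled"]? True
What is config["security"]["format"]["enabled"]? 7.4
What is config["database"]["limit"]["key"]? True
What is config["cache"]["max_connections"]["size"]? True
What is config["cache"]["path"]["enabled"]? 0.77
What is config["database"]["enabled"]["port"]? "development"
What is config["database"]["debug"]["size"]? 9.49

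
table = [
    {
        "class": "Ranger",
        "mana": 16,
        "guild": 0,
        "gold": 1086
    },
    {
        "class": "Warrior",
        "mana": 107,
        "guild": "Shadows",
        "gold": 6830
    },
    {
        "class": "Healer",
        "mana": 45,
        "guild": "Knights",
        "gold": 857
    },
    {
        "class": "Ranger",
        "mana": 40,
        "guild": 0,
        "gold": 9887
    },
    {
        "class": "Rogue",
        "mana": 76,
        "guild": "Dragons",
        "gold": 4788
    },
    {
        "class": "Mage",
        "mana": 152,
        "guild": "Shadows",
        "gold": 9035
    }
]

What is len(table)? 6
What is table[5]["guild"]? "Shadows"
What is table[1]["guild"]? "Shadows"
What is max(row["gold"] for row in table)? 9887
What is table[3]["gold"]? 9887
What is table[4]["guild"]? "Dragons"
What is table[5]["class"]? "Mage"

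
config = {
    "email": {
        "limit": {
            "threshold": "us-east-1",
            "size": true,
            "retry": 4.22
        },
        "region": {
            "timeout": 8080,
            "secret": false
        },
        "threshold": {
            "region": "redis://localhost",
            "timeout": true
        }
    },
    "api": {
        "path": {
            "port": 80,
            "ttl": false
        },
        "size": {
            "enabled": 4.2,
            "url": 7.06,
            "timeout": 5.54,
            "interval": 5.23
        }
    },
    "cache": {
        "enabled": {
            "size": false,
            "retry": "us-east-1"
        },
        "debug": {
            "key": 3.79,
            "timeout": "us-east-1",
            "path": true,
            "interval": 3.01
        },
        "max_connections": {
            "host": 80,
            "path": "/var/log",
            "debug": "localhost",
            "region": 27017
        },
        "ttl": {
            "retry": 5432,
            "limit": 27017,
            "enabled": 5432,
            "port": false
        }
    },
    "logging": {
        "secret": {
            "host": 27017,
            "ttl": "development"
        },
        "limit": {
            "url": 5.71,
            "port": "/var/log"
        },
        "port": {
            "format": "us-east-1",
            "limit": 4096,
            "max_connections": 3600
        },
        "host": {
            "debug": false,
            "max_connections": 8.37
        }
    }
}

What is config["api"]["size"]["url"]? 7.06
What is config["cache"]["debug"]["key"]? 3.79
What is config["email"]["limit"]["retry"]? 4.22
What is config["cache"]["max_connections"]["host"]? 80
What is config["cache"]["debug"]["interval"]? 3.01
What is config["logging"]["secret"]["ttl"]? "development"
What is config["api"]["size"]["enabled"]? 4.2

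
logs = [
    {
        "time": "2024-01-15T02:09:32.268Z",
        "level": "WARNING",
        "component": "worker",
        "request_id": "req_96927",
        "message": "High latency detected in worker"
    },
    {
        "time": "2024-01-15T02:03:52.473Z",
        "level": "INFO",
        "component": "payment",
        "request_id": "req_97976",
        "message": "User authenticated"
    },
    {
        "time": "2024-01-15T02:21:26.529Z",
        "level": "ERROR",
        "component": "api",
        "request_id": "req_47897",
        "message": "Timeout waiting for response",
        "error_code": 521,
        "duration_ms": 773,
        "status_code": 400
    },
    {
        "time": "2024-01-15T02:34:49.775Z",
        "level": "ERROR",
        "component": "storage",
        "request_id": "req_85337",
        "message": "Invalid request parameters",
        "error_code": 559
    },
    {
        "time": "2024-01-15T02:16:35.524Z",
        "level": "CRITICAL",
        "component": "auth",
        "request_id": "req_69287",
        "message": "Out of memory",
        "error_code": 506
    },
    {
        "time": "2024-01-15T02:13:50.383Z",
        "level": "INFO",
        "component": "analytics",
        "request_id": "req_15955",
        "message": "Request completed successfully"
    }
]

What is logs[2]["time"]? "2024-01-15T02:21:26.529Z"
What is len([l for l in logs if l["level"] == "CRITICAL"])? 1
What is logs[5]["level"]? "INFO"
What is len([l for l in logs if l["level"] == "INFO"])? 2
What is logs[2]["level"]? "ERROR"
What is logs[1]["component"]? "payment"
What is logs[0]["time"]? "2024-01-15T02:09:32.268Z"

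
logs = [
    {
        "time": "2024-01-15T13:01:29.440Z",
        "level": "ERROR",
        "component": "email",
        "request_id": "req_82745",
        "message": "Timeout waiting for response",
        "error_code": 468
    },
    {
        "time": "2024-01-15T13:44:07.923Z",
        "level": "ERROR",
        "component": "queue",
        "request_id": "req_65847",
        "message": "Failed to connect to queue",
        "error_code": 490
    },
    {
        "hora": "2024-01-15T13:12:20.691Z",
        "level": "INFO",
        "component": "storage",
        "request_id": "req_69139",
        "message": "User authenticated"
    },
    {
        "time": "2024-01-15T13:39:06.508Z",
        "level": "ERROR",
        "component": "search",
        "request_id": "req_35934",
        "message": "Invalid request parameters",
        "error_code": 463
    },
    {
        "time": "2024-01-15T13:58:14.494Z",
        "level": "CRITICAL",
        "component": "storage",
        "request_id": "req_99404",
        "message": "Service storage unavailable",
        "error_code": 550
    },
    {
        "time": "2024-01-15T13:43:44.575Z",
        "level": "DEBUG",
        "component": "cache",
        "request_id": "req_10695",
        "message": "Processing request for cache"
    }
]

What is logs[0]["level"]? "ERROR"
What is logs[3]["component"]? "search"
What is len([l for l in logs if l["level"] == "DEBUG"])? 1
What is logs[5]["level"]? "DEBUG"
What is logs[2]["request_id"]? "req_69139"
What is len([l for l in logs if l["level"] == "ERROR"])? 3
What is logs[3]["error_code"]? 463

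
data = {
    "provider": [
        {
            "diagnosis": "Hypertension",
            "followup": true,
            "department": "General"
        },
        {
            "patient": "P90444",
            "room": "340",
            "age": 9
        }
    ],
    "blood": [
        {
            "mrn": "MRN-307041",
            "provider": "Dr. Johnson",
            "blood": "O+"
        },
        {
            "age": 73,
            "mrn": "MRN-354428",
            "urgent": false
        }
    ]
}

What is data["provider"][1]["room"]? "340"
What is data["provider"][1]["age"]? 9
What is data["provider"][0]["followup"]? True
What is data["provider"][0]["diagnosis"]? "Hypertension"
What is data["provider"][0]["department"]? "General"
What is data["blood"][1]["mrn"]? "MRN-354428"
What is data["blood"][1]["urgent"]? False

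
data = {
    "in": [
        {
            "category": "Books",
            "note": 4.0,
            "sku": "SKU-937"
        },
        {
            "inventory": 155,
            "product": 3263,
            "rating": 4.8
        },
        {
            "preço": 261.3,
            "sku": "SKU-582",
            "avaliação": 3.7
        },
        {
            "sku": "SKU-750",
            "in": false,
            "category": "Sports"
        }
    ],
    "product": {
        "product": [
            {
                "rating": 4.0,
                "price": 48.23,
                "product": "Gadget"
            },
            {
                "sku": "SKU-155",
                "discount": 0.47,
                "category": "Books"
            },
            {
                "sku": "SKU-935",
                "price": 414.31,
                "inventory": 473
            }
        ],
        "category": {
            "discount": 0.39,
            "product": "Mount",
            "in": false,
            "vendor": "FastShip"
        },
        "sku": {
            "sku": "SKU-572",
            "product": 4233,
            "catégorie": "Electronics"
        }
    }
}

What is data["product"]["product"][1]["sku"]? "SKU-155"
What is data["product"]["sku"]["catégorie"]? "Electronics"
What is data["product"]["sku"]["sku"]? "SKU-572"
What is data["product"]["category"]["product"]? "Mount"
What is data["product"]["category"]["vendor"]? "FastShip"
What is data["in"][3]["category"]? "Sports"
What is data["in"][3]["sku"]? "SKU-750"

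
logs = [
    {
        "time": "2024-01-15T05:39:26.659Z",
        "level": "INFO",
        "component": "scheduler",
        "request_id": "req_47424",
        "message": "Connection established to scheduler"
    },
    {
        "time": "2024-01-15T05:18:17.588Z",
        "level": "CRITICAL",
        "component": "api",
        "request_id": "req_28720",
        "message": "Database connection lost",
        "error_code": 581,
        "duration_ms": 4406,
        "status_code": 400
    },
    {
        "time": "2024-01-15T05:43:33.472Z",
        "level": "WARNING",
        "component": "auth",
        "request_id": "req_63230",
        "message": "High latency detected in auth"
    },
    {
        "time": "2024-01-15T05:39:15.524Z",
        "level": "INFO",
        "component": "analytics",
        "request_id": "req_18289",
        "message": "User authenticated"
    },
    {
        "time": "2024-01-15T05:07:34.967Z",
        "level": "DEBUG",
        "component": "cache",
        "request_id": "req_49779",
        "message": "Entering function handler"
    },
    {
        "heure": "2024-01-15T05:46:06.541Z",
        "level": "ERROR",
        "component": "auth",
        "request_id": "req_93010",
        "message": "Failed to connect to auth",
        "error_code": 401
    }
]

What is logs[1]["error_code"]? 581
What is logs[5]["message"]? "Failed to connect to auth"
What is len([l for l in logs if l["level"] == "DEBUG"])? 1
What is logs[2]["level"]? "WARNING"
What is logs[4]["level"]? "DEBUG"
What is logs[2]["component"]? "auth"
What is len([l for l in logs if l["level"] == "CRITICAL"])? 1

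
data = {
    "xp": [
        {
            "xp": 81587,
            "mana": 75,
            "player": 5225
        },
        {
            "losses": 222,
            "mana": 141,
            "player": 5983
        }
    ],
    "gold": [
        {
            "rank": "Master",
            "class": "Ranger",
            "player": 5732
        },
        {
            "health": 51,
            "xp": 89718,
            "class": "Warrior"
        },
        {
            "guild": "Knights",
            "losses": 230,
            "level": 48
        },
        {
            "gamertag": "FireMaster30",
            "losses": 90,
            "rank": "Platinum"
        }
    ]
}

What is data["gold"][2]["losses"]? 230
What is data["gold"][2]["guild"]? "Knights"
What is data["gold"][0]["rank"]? "Master"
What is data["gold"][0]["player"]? 5732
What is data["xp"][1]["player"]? 5983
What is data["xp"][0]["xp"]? 81587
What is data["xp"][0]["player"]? 5225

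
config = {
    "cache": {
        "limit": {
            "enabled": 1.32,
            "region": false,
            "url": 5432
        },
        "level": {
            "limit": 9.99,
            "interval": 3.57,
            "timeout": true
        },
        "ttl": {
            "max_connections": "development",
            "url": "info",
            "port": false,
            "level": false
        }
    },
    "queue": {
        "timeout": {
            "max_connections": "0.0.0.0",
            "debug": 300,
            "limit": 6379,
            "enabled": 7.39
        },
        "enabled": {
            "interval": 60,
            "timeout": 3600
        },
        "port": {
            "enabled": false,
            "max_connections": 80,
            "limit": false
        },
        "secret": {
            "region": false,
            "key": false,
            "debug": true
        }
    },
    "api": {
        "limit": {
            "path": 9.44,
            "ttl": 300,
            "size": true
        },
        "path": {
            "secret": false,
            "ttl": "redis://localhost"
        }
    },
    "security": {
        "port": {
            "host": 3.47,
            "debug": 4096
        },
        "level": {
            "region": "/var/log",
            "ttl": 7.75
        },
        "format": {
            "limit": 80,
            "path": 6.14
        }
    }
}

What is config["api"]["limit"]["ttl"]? 300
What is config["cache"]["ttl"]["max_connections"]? "development"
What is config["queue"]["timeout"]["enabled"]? 7.39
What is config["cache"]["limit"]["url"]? 5432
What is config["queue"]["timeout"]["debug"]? 300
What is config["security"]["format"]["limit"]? 80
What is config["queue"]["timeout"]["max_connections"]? "0.0.0.0"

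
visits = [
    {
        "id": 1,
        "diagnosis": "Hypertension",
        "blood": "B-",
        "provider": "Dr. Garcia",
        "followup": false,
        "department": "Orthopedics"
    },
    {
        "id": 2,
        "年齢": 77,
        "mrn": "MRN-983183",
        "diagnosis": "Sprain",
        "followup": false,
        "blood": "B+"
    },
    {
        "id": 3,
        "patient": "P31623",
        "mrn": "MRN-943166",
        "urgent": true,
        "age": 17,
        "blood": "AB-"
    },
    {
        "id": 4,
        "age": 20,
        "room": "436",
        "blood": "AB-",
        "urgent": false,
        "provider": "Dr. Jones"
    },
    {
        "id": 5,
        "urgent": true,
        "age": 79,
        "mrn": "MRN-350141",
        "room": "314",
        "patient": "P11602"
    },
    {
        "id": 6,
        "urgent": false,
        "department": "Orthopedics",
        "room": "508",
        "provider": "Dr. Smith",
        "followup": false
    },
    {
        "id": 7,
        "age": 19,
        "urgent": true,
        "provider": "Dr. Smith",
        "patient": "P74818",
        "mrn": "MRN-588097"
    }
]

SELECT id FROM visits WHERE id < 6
[1, 2, 3, 4, 5]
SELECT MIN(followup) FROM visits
False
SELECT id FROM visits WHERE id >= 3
[3, 4, 5, 6, 7]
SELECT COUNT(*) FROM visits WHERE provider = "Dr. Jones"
1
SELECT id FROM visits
[1, 2, 3, 4, 5, 6, 7]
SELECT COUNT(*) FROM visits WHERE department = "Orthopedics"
2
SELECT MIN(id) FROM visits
1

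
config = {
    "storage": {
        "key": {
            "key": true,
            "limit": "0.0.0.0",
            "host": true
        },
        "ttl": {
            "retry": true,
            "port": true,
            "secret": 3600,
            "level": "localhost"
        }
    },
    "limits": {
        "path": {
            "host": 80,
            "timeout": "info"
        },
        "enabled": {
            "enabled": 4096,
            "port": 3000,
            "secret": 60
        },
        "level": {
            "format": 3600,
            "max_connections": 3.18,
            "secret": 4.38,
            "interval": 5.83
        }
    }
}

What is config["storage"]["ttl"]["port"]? True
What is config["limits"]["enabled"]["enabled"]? 4096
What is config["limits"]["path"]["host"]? 80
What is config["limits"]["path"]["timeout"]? "info"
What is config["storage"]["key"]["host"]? True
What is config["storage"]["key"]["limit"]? "0.0.0.0"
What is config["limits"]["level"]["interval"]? 5.83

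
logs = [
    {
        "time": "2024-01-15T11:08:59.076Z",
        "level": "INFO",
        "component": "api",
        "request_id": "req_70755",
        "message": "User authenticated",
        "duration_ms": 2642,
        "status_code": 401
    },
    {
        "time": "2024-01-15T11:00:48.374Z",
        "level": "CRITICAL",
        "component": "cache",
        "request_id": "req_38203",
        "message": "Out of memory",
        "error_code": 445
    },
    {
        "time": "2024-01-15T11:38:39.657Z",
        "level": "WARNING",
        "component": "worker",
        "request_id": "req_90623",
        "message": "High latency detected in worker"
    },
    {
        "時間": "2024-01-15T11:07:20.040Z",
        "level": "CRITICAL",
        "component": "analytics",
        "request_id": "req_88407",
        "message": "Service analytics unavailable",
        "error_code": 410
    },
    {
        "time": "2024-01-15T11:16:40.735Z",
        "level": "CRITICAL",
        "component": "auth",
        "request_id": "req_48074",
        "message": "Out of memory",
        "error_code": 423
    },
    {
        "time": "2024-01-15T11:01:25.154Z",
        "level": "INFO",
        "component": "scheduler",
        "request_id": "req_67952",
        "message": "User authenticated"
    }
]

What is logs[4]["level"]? "CRITICAL"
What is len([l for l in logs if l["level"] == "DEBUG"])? 0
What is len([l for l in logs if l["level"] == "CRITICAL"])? 3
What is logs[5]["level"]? "INFO"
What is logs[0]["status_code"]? 401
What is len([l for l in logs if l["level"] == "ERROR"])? 0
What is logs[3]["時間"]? "2024-01-15T11:07:20.040Z"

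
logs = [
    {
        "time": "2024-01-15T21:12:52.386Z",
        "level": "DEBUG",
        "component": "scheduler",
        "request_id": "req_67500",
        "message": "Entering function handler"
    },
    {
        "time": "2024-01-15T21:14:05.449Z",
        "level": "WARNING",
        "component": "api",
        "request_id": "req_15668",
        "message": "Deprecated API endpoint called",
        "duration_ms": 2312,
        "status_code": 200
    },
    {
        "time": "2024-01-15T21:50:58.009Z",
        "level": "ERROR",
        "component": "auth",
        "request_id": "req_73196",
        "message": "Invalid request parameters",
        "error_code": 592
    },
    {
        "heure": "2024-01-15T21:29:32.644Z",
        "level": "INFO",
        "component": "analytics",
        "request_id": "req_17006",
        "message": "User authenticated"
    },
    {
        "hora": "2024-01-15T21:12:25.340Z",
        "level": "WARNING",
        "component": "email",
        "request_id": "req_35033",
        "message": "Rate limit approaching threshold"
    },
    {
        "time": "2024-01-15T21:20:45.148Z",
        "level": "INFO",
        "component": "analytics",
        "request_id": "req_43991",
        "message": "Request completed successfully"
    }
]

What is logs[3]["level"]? "INFO"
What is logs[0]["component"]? "scheduler"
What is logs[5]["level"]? "INFO"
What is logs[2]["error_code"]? 592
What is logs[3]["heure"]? "2024-01-15T21:29:32.644Z"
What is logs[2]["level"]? "ERROR"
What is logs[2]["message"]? "Invalid request parameters"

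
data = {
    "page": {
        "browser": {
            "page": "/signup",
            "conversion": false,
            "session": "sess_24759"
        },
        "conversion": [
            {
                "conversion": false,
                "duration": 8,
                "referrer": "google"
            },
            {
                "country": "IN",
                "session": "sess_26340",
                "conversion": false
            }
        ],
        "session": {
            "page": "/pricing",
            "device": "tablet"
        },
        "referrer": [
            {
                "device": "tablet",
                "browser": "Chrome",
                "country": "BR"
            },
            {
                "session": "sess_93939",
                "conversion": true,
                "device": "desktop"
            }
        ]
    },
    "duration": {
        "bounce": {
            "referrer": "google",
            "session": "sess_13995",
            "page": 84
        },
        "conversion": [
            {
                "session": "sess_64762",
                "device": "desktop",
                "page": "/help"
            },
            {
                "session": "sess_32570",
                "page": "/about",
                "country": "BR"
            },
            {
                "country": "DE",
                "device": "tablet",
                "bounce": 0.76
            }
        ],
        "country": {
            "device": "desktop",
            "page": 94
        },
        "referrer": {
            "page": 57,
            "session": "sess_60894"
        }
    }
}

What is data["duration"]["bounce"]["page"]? 84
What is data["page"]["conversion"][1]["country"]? "IN"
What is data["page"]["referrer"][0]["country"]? "BR"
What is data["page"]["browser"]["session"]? "sess_24759"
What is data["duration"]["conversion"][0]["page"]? "/help"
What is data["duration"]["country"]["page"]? 94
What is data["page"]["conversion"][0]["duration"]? 8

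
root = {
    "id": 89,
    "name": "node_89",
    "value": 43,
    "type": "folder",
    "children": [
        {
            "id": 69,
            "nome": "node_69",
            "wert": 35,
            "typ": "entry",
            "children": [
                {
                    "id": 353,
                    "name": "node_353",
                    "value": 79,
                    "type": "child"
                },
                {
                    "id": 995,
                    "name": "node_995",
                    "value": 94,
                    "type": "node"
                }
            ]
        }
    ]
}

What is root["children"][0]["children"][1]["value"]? 94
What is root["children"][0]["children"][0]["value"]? 79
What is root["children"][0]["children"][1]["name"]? "node_995"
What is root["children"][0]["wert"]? 35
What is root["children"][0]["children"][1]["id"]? 995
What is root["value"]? 43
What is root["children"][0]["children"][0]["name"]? "node_353"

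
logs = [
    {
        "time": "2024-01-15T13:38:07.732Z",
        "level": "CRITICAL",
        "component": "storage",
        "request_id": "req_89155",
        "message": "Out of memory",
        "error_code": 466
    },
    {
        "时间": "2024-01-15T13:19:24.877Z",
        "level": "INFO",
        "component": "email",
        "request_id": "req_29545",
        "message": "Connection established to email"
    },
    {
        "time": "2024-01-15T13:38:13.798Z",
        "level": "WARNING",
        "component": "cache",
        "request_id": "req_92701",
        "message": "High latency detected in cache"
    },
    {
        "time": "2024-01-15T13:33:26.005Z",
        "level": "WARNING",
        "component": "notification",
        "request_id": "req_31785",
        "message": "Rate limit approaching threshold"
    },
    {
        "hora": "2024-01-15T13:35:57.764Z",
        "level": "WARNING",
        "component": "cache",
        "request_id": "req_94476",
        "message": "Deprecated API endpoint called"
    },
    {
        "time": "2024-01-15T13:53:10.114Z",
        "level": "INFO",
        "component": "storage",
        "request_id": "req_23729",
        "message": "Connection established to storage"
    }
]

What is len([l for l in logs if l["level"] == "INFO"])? 2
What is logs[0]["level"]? "CRITICAL"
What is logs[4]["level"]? "WARNING"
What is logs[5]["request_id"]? "req_23729"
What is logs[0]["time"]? "2024-01-15T13:38:07.732Z"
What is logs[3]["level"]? "WARNING"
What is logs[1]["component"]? "email"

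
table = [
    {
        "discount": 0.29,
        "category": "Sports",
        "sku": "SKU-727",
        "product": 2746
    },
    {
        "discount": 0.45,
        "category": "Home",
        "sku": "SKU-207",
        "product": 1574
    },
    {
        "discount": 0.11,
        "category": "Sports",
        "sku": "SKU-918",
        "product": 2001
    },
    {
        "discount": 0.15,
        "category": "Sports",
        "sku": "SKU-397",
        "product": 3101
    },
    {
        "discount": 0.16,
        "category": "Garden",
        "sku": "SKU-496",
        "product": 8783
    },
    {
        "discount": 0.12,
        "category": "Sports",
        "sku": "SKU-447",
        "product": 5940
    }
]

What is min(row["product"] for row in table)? 1574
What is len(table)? 6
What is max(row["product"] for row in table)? 8783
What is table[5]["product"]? 5940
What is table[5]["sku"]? "SKU-447"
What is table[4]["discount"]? 0.16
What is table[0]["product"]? 2746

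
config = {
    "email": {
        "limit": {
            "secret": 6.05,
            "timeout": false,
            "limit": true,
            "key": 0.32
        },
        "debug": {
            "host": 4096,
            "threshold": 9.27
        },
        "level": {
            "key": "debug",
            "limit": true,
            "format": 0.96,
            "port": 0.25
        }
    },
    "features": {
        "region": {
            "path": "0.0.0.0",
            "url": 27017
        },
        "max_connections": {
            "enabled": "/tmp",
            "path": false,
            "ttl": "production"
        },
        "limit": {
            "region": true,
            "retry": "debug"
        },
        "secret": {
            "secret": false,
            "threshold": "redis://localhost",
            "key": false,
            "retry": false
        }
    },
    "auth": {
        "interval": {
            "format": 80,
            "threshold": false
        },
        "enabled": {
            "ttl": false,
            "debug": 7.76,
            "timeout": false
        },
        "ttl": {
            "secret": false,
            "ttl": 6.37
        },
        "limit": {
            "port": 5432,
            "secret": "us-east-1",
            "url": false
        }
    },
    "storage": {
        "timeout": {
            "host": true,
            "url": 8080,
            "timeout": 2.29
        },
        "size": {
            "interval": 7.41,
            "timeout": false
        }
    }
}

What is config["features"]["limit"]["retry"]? "debug"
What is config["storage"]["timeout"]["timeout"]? 2.29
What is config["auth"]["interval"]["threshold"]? False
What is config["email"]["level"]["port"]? 0.25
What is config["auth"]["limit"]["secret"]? "us-east-1"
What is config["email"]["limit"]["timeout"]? False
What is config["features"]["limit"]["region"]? True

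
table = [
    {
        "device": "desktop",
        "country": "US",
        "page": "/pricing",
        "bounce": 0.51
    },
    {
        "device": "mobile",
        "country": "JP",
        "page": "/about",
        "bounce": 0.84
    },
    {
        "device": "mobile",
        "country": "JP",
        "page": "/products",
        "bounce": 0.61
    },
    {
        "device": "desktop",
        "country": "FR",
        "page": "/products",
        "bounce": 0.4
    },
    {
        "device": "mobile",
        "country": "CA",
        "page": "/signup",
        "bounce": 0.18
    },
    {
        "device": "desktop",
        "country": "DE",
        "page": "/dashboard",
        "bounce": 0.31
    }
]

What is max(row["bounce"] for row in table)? 0.84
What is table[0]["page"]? "/pricing"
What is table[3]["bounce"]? 0.4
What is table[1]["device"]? "mobile"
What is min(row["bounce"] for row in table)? 0.18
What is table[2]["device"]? "mobile"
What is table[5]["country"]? "DE"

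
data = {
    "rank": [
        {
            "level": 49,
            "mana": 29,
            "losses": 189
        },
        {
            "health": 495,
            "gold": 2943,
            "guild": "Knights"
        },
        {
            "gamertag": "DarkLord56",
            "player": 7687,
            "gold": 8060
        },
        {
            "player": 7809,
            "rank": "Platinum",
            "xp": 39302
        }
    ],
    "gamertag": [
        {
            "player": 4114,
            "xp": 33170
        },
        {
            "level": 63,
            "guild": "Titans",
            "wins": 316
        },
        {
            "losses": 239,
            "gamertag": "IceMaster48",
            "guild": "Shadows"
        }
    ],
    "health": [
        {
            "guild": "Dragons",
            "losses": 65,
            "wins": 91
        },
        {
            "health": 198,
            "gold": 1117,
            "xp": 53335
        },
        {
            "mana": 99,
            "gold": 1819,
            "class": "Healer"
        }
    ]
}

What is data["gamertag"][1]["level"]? 63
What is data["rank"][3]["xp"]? 39302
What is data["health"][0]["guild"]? "Dragons"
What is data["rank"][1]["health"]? 495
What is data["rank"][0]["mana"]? 29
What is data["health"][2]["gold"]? 1819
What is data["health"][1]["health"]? 198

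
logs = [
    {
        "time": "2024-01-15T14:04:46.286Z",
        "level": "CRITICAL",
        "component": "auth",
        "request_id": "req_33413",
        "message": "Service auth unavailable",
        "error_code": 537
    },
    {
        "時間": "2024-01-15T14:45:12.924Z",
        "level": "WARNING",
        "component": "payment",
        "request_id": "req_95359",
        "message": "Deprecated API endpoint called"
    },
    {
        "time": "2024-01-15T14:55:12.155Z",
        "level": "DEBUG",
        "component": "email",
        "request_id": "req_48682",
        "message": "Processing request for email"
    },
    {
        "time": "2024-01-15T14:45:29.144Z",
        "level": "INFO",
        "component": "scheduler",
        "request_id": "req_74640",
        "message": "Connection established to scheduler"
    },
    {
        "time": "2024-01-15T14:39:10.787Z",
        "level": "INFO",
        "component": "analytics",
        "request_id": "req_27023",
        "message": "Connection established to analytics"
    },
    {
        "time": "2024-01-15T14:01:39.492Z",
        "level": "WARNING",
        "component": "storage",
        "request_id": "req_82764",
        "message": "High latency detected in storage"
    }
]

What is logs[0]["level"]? "CRITICAL"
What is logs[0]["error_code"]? 537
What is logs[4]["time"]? "2024-01-15T14:39:10.787Z"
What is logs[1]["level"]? "WARNING"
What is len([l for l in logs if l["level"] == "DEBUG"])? 1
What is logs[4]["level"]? "INFO"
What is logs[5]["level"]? "WARNING"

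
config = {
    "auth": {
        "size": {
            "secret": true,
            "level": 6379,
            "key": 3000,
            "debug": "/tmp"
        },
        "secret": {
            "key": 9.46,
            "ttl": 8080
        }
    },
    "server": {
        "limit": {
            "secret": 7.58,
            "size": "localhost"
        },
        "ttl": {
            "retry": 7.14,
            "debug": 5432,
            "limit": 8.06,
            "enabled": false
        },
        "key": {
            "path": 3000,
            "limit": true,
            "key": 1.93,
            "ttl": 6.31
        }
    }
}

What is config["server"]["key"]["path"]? 3000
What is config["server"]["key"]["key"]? 1.93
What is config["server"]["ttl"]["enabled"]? False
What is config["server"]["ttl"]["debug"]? 5432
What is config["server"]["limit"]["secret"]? 7.58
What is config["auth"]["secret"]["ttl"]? 8080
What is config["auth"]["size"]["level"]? 6379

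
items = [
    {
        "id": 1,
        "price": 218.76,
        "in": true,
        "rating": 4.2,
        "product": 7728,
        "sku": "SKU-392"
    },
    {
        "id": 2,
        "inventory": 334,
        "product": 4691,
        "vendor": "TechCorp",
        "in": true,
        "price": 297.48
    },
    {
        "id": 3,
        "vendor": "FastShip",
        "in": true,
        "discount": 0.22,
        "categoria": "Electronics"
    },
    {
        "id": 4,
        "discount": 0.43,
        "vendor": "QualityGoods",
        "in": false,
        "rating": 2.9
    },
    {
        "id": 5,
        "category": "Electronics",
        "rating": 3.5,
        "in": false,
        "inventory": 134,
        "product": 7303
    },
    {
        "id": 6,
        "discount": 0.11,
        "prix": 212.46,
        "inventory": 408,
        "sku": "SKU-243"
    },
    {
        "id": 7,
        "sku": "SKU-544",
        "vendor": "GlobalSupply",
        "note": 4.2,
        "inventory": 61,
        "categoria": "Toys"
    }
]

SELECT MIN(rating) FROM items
2.9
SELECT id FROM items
[1, 2, 3, 4, 5, 6, 7]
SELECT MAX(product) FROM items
7728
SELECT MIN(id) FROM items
1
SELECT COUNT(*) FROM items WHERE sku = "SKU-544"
1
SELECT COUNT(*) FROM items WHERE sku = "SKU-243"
1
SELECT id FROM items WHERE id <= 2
[1, 2]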